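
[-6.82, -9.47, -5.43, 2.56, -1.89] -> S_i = Random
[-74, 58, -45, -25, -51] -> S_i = Random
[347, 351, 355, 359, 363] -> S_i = 347 + 4*i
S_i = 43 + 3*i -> [43, 46, 49, 52, 55]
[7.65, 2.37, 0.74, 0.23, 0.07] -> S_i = 7.65*0.31^i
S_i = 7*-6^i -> [7, -42, 252, -1512, 9072]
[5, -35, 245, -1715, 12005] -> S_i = 5*-7^i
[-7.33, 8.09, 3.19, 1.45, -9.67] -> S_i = Random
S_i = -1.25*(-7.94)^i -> [-1.25, 9.93, -78.8, 625.71, -4968.12]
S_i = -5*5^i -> [-5, -25, -125, -625, -3125]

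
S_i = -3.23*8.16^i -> [-3.23, -26.36, -215.07, -1754.98, -14320.66]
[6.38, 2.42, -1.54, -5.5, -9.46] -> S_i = 6.38 + -3.96*i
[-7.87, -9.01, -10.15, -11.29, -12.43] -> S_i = -7.87 + -1.14*i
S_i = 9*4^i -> [9, 36, 144, 576, 2304]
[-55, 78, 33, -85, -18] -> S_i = Random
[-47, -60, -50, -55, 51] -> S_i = Random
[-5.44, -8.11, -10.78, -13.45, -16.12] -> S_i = -5.44 + -2.67*i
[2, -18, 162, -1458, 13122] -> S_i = 2*-9^i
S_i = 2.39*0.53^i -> [2.39, 1.27, 0.67, 0.36, 0.19]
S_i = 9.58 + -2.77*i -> [9.58, 6.81, 4.04, 1.27, -1.5]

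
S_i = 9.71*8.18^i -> [9.71, 79.43, 649.72, 5314.7, 43474.28]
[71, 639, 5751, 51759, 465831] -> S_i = 71*9^i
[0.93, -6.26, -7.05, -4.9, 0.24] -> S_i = Random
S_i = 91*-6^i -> [91, -546, 3276, -19656, 117936]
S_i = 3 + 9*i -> [3, 12, 21, 30, 39]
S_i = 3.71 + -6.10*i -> [3.71, -2.39, -8.49, -14.59, -20.69]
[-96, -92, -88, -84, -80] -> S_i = -96 + 4*i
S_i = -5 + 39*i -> [-5, 34, 73, 112, 151]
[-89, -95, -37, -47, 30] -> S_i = Random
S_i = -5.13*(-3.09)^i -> [-5.13, 15.85, -48.98, 151.35, -467.68]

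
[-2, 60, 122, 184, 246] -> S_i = -2 + 62*i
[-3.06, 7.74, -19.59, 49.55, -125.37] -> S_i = -3.06*(-2.53)^i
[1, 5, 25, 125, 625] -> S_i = 1*5^i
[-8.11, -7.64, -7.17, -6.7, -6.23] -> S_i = -8.11 + 0.47*i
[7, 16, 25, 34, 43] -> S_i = 7 + 9*i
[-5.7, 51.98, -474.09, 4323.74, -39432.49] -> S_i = -5.70*(-9.12)^i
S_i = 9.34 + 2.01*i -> [9.34, 11.35, 13.36, 15.37, 17.38]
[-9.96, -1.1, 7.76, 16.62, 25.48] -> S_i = -9.96 + 8.86*i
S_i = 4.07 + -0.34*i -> [4.07, 3.73, 3.39, 3.05, 2.71]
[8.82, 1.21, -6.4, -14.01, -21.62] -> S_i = 8.82 + -7.61*i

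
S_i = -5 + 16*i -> [-5, 11, 27, 43, 59]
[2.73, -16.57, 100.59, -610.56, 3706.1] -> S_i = 2.73*(-6.07)^i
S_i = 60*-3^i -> [60, -180, 540, -1620, 4860]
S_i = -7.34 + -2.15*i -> [-7.34, -9.49, -11.64, -13.79, -15.94]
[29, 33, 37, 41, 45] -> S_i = 29 + 4*i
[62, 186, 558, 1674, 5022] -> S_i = 62*3^i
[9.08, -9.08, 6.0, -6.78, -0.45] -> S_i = Random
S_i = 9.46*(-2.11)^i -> [9.46, -19.96, 42.12, -88.87, 187.51]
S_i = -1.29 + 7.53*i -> [-1.29, 6.24, 13.77, 21.3, 28.83]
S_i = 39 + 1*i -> [39, 40, 41, 42, 43]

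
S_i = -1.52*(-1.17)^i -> [-1.52, 1.78, -2.08, 2.43, -2.85]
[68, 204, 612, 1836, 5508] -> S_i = 68*3^i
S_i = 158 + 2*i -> [158, 160, 162, 164, 166]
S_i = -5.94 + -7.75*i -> [-5.94, -13.69, -21.44, -29.19, -36.94]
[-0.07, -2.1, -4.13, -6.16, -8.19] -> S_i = -0.07 + -2.03*i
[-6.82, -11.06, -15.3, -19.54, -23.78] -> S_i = -6.82 + -4.24*i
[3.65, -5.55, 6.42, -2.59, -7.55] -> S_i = Random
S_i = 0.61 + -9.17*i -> [0.61, -8.56, -17.73, -26.9, -36.07]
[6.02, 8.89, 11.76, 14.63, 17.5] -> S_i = 6.02 + 2.87*i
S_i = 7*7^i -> [7, 49, 343, 2401, 16807]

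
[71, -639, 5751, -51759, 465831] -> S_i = 71*-9^i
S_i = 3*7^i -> [3, 21, 147, 1029, 7203]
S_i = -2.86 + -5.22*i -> [-2.86, -8.08, -13.3, -18.52, -23.74]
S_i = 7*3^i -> [7, 21, 63, 189, 567]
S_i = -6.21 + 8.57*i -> [-6.21, 2.36, 10.93, 19.5, 28.07]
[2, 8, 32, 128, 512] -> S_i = 2*4^i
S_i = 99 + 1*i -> [99, 100, 101, 102, 103]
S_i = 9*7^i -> [9, 63, 441, 3087, 21609]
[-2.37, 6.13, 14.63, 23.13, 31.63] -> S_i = -2.37 + 8.50*i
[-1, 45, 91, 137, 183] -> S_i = -1 + 46*i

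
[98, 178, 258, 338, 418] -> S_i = 98 + 80*i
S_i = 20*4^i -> [20, 80, 320, 1280, 5120]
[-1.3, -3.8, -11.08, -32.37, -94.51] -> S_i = -1.30*2.92^i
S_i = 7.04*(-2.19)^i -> [7.04, -15.42, 33.76, -73.94, 161.94]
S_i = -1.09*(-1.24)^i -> [-1.09, 1.35, -1.68, 2.08, -2.58]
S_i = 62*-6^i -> [62, -372, 2232, -13392, 80352]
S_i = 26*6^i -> [26, 156, 936, 5616, 33696]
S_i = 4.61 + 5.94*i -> [4.61, 10.55, 16.49, 22.43, 28.37]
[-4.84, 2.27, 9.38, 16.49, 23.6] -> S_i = -4.84 + 7.11*i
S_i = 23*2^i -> [23, 46, 92, 184, 368]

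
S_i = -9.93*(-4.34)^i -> [-9.93, 43.1, -187.04, 811.74, -3522.96]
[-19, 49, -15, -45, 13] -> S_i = Random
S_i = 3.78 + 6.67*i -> [3.78, 10.45, 17.12, 23.79, 30.46]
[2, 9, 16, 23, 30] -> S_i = 2 + 7*i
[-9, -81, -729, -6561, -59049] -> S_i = -9*9^i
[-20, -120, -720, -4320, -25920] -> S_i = -20*6^i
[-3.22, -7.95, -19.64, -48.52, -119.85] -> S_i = -3.22*2.47^i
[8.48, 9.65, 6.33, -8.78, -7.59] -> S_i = Random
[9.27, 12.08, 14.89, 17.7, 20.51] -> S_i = 9.27 + 2.81*i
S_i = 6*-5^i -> [6, -30, 150, -750, 3750]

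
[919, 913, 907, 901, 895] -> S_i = 919 + -6*i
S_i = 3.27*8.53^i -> [3.27, 27.89, 237.93, 2029.53, 17311.87]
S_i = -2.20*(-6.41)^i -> [-2.2, 14.1, -90.39, 579.42, -3714.11]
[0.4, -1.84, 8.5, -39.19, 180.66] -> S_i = 0.40*(-4.61)^i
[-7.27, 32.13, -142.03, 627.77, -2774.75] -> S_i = -7.27*(-4.42)^i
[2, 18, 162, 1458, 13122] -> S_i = 2*9^i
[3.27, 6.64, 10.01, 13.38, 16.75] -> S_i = 3.27 + 3.37*i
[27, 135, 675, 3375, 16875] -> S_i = 27*5^i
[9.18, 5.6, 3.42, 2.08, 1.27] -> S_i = 9.18*0.61^i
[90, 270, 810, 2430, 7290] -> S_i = 90*3^i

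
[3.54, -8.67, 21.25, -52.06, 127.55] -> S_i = 3.54*(-2.45)^i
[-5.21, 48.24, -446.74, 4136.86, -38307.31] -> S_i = -5.21*(-9.26)^i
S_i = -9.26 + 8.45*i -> [-9.26, -0.81, 7.64, 16.09, 24.54]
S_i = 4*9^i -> [4, 36, 324, 2916, 26244]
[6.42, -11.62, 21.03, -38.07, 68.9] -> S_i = 6.42*(-1.81)^i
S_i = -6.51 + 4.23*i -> [-6.51, -2.28, 1.95, 6.18, 10.41]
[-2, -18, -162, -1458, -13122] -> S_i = -2*9^i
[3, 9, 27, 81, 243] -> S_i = 3*3^i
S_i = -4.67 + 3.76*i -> [-4.67, -0.91, 2.85, 6.61, 10.37]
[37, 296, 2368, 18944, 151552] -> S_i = 37*8^i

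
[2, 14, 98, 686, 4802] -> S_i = 2*7^i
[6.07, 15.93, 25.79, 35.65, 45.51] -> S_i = 6.07 + 9.86*i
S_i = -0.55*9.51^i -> [-0.55, -5.23, -49.74, -473.05, -4498.68]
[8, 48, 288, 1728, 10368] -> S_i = 8*6^i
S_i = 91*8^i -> [91, 728, 5824, 46592, 372736]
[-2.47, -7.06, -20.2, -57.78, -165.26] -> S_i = -2.47*2.86^i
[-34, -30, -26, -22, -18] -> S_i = -34 + 4*i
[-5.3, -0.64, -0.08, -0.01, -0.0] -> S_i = -5.30*0.12^i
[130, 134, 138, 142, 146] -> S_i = 130 + 4*i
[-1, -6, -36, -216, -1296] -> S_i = -1*6^i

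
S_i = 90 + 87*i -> [90, 177, 264, 351, 438]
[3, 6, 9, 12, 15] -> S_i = 3 + 3*i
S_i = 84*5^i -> [84, 420, 2100, 10500, 52500]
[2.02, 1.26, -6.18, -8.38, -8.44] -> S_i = Random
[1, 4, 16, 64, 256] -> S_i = 1*4^i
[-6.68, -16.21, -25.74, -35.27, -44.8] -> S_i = -6.68 + -9.53*i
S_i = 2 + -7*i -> [2, -5, -12, -19, -26]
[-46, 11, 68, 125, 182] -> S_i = -46 + 57*i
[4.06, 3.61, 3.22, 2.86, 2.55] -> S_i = 4.06*0.89^i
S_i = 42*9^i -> [42, 378, 3402, 30618, 275562]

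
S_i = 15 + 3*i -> [15, 18, 21, 24, 27]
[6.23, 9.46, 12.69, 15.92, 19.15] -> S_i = 6.23 + 3.23*i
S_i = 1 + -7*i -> [1, -6, -13, -20, -27]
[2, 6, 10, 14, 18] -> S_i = 2 + 4*i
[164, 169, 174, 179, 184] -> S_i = 164 + 5*i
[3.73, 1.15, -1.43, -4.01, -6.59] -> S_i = 3.73 + -2.58*i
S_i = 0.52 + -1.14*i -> [0.52, -0.62, -1.76, -2.9, -4.04]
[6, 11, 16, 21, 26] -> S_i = 6 + 5*i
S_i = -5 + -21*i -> [-5, -26, -47, -68, -89]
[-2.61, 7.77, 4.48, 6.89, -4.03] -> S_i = Random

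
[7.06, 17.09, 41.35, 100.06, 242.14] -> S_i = 7.06*2.42^i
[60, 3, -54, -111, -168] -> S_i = 60 + -57*i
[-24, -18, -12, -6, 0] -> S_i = -24 + 6*i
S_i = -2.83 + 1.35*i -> [-2.83, -1.48, -0.13, 1.22, 2.57]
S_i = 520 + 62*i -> [520, 582, 644, 706, 768]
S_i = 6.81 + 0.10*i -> [6.81, 6.91, 7.01, 7.11, 7.21]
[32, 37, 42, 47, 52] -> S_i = 32 + 5*i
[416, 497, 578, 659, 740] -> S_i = 416 + 81*i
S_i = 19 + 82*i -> [19, 101, 183, 265, 347]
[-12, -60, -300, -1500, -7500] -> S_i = -12*5^i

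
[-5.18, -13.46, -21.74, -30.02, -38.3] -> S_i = -5.18 + -8.28*i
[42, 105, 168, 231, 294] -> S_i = 42 + 63*i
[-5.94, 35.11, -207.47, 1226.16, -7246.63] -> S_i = -5.94*(-5.91)^i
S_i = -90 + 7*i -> [-90, -83, -76, -69, -62]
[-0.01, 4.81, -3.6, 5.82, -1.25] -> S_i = Random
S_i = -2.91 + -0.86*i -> [-2.91, -3.77, -4.63, -5.49, -6.35]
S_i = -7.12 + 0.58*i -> [-7.12, -6.54, -5.96, -5.38, -4.8]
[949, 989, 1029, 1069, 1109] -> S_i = 949 + 40*i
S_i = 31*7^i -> [31, 217, 1519, 10633, 74431]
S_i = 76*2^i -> [76, 152, 304, 608, 1216]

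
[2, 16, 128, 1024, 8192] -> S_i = 2*8^i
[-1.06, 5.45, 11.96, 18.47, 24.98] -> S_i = -1.06 + 6.51*i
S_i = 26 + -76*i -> [26, -50, -126, -202, -278]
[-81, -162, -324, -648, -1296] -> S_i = -81*2^i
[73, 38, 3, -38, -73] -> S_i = Random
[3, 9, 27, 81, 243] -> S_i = 3*3^i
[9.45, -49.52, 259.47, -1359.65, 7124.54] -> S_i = 9.45*(-5.24)^i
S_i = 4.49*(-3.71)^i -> [4.49, -16.66, 61.8, -229.28, 850.63]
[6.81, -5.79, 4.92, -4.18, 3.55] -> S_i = 6.81*(-0.85)^i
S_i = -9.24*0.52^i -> [-9.24, -4.8, -2.5, -1.3, -0.68]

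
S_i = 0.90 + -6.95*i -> [0.9, -6.05, -13.0, -19.95, -26.9]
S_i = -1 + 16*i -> [-1, 15, 31, 47, 63]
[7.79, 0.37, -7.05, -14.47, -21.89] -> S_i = 7.79 + -7.42*i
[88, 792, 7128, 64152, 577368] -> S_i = 88*9^i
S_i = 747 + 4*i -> [747, 751, 755, 759, 763]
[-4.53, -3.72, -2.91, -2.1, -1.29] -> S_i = -4.53 + 0.81*i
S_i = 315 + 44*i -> [315, 359, 403, 447, 491]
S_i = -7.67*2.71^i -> [-7.67, -20.79, -56.33, -152.65, -413.69]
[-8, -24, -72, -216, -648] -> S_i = -8*3^i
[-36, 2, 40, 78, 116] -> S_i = -36 + 38*i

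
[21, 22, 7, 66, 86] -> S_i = Random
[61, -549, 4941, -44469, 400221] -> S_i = 61*-9^i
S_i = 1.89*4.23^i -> [1.89, 7.99, 33.82, 143.05, 605.09]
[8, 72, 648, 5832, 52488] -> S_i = 8*9^i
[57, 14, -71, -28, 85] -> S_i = Random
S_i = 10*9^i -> [10, 90, 810, 7290, 65610]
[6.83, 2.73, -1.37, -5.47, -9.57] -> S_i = 6.83 + -4.10*i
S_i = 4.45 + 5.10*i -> [4.45, 9.55, 14.65, 19.75, 24.85]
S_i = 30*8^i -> [30, 240, 1920, 15360, 122880]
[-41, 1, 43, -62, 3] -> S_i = Random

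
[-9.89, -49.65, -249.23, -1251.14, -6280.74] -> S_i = -9.89*5.02^i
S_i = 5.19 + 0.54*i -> [5.19, 5.73, 6.27, 6.81, 7.35]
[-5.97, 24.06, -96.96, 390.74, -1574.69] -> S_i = -5.97*(-4.03)^i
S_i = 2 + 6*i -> [2, 8, 14, 20, 26]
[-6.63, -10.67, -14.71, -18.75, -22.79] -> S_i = -6.63 + -4.04*i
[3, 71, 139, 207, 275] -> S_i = 3 + 68*i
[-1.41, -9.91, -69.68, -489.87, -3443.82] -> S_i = -1.41*7.03^i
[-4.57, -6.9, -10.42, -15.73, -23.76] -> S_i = -4.57*1.51^i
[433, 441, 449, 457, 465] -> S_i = 433 + 8*i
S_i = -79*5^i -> [-79, -395, -1975, -9875, -49375]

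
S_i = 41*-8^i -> [41, -328, 2624, -20992, 167936]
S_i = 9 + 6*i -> [9, 15, 21, 27, 33]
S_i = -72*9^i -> [-72, -648, -5832, -52488, -472392]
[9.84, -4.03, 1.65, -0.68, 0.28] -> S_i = 9.84*(-0.41)^i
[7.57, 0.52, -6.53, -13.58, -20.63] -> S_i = 7.57 + -7.05*i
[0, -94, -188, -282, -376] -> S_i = 0 + -94*i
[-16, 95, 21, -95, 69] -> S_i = Random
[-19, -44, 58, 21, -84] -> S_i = Random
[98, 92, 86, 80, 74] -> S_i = 98 + -6*i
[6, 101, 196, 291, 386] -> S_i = 6 + 95*i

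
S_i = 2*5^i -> [2, 10, 50, 250, 1250]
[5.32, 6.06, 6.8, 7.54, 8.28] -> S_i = 5.32 + 0.74*i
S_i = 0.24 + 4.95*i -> [0.24, 5.19, 10.14, 15.09, 20.04]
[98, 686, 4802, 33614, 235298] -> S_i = 98*7^i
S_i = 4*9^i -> [4, 36, 324, 2916, 26244]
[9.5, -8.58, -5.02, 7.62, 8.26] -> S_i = Random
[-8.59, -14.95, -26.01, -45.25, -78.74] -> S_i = -8.59*1.74^i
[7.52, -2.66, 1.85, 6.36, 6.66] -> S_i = Random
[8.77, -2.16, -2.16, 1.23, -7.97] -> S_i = Random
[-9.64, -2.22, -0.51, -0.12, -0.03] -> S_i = -9.64*0.23^i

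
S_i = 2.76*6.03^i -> [2.76, 16.64, 100.36, 605.15, 3649.04]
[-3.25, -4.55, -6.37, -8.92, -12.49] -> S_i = -3.25*1.40^i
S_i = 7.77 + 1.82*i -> [7.77, 9.59, 11.41, 13.23, 15.05]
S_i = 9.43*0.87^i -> [9.43, 8.2, 7.14, 6.21, 5.4]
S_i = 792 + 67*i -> [792, 859, 926, 993, 1060]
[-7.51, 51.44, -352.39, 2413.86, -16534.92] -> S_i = -7.51*(-6.85)^i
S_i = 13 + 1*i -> [13, 14, 15, 16, 17]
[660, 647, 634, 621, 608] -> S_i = 660 + -13*i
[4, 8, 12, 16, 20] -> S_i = 4 + 4*i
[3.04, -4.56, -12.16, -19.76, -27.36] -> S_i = 3.04 + -7.60*i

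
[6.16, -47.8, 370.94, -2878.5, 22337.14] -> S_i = 6.16*(-7.76)^i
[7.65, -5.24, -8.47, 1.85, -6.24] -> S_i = Random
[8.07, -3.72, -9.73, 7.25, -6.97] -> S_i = Random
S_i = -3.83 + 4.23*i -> [-3.83, 0.4, 4.63, 8.86, 13.09]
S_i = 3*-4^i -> [3, -12, 48, -192, 768]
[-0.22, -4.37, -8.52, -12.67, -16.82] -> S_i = -0.22 + -4.15*i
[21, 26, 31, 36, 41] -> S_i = 21 + 5*i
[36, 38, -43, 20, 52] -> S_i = Random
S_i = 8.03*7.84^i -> [8.03, 62.96, 493.57, 3869.58, 30337.5]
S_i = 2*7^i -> [2, 14, 98, 686, 4802]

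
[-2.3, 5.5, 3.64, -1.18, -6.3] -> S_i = Random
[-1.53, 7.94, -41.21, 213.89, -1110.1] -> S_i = -1.53*(-5.19)^i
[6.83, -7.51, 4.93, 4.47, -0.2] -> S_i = Random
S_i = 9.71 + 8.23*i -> [9.71, 17.94, 26.17, 34.4, 42.63]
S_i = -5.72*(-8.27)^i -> [-5.72, 47.3, -391.21, 3235.29, -26755.81]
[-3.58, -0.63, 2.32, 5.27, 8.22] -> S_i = -3.58 + 2.95*i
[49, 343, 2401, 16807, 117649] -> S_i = 49*7^i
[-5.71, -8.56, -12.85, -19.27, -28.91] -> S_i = -5.71*1.50^i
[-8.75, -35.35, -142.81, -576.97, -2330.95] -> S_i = -8.75*4.04^i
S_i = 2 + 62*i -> [2, 64, 126, 188, 250]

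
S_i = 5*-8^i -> [5, -40, 320, -2560, 20480]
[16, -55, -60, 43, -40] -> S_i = Random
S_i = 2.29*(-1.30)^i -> [2.29, -2.98, 3.87, -5.03, 6.54]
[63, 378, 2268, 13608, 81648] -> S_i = 63*6^i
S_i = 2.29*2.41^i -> [2.29, 5.52, 13.3, 32.05, 77.25]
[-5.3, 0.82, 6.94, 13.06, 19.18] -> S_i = -5.30 + 6.12*i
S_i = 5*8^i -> [5, 40, 320, 2560, 20480]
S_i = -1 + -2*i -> [-1, -3, -5, -7, -9]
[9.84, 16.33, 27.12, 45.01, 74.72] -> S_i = 9.84*1.66^i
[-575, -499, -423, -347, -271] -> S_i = -575 + 76*i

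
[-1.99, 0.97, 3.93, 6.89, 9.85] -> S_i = -1.99 + 2.96*i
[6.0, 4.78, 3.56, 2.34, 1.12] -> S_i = 6.00 + -1.22*i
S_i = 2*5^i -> [2, 10, 50, 250, 1250]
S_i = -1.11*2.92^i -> [-1.11, -3.24, -9.46, -27.64, -80.7]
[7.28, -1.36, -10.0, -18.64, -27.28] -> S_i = 7.28 + -8.64*i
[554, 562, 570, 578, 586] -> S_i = 554 + 8*i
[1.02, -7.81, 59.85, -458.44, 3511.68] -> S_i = 1.02*(-7.66)^i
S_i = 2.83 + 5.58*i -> [2.83, 8.41, 13.99, 19.57, 25.15]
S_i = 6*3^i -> [6, 18, 54, 162, 486]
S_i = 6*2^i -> [6, 12, 24, 48, 96]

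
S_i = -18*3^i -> [-18, -54, -162, -486, -1458]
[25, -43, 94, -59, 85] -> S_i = Random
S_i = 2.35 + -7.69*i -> [2.35, -5.34, -13.03, -20.72, -28.41]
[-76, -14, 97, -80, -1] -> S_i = Random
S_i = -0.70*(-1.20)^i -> [-0.7, 0.84, -1.01, 1.21, -1.45]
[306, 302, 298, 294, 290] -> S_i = 306 + -4*i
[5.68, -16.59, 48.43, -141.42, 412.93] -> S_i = 5.68*(-2.92)^i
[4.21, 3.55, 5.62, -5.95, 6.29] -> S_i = Random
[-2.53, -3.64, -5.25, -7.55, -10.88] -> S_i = -2.53*1.44^i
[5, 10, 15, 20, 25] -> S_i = 5 + 5*i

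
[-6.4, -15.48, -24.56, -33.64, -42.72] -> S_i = -6.40 + -9.08*i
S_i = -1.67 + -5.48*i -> [-1.67, -7.15, -12.63, -18.11, -23.59]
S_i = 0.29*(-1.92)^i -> [0.29, -0.56, 1.07, -2.05, 3.94]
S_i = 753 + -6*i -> [753, 747, 741, 735, 729]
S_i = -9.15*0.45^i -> [-9.15, -4.12, -1.85, -0.83, -0.38]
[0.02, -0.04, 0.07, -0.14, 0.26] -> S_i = 0.02*(-1.89)^i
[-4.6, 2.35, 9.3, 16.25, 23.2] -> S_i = -4.60 + 6.95*i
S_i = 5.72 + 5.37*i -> [5.72, 11.09, 16.46, 21.83, 27.2]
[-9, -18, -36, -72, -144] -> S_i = -9*2^i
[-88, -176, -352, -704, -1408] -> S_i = -88*2^i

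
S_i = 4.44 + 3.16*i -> [4.44, 7.6, 10.76, 13.92, 17.08]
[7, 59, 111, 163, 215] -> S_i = 7 + 52*i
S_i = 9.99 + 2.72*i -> [9.99, 12.71, 15.43, 18.15, 20.87]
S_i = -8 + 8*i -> [-8, 0, 8, 16, 24]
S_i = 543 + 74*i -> [543, 617, 691, 765, 839]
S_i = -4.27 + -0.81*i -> [-4.27, -5.08, -5.89, -6.7, -7.51]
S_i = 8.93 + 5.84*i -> [8.93, 14.77, 20.61, 26.45, 32.29]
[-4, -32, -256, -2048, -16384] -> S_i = -4*8^i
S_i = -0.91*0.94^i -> [-0.91, -0.86, -0.8, -0.76, -0.71]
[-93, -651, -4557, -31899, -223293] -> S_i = -93*7^i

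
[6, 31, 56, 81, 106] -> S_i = 6 + 25*i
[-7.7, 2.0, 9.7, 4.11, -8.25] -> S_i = Random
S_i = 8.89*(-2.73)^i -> [8.89, -24.27, 66.26, -180.88, 493.8]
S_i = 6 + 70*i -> [6, 76, 146, 216, 286]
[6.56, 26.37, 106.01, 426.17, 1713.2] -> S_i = 6.56*4.02^i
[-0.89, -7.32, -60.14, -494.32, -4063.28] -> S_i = -0.89*8.22^i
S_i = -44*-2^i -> [-44, 88, -176, 352, -704]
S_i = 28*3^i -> [28, 84, 252, 756, 2268]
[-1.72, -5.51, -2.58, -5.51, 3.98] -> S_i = Random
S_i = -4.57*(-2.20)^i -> [-4.57, 10.05, -22.12, 48.66, -107.05]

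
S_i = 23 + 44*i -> [23, 67, 111, 155, 199]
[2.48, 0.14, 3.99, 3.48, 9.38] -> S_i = Random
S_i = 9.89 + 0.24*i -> [9.89, 10.13, 10.37, 10.61, 10.85]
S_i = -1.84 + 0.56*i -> [-1.84, -1.28, -0.72, -0.16, 0.4]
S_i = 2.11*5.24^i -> [2.11, 11.06, 57.94, 303.58, 1590.77]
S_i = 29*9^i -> [29, 261, 2349, 21141, 190269]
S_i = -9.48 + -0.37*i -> [-9.48, -9.85, -10.22, -10.59, -10.96]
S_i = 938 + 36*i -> [938, 974, 1010, 1046, 1082]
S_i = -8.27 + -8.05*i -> [-8.27, -16.32, -24.37, -32.42, -40.47]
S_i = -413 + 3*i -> [-413, -410, -407, -404, -401]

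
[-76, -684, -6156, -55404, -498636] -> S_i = -76*9^i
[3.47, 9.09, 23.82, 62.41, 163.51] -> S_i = 3.47*2.62^i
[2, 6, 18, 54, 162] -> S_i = 2*3^i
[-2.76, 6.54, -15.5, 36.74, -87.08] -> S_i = -2.76*(-2.37)^i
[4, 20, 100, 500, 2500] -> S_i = 4*5^i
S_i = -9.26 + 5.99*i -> [-9.26, -3.27, 2.72, 8.71, 14.7]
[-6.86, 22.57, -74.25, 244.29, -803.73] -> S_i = -6.86*(-3.29)^i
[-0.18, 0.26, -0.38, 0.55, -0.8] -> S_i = -0.18*(-1.45)^i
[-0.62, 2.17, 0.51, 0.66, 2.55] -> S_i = Random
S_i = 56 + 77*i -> [56, 133, 210, 287, 364]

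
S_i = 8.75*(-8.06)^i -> [8.75, -70.53, 568.43, -4581.56, 36927.36]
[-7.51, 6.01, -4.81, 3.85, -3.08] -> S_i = -7.51*(-0.80)^i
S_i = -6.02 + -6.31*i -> [-6.02, -12.33, -18.64, -24.95, -31.26]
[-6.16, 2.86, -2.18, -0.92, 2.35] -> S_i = Random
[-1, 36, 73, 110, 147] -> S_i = -1 + 37*i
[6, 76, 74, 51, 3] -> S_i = Random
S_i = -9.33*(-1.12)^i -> [-9.33, 10.45, -11.7, 13.11, -14.68]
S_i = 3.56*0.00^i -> [3.56, 0.0, 0.0, 0.0, 0.0]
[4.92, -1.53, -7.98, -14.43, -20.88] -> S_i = 4.92 + -6.45*i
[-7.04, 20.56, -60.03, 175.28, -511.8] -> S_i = -7.04*(-2.92)^i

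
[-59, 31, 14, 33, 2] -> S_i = Random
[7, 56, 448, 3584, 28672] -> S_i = 7*8^i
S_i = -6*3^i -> [-6, -18, -54, -162, -486]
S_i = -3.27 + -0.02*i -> [-3.27, -3.29, -3.31, -3.33, -3.35]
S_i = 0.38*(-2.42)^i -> [0.38, -0.92, 2.23, -5.39, 13.03]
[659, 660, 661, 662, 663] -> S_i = 659 + 1*i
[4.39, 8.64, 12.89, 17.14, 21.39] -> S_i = 4.39 + 4.25*i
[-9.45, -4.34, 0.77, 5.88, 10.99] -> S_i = -9.45 + 5.11*i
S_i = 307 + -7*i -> [307, 300, 293, 286, 279]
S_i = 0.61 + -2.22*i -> [0.61, -1.61, -3.83, -6.05, -8.27]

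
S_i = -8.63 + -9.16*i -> [-8.63, -17.79, -26.95, -36.11, -45.27]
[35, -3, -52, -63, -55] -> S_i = Random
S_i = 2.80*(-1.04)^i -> [2.8, -2.91, 3.03, -3.15, 3.28]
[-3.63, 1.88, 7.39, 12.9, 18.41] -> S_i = -3.63 + 5.51*i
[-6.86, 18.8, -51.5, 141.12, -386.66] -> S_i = -6.86*(-2.74)^i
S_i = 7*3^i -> [7, 21, 63, 189, 567]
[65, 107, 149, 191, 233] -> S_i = 65 + 42*i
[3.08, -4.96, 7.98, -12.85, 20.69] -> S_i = 3.08*(-1.61)^i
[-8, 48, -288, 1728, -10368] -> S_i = -8*-6^i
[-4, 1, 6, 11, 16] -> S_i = -4 + 5*i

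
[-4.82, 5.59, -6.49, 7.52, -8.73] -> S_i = -4.82*(-1.16)^i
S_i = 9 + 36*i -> [9, 45, 81, 117, 153]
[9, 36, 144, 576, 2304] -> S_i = 9*4^i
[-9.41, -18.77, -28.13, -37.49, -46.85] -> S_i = -9.41 + -9.36*i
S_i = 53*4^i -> [53, 212, 848, 3392, 13568]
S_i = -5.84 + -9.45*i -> [-5.84, -15.29, -24.74, -34.19, -43.64]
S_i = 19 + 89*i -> [19, 108, 197, 286, 375]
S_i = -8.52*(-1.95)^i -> [-8.52, 16.61, -32.4, 63.17, -123.19]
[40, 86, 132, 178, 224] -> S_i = 40 + 46*i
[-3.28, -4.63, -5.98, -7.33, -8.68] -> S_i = -3.28 + -1.35*i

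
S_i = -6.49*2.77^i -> [-6.49, -17.98, -49.8, -137.94, -382.09]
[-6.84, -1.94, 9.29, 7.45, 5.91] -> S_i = Random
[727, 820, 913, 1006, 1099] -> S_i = 727 + 93*i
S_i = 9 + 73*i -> [9, 82, 155, 228, 301]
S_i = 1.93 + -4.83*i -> [1.93, -2.9, -7.73, -12.56, -17.39]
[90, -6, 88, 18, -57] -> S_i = Random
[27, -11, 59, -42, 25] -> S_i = Random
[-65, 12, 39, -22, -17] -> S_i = Random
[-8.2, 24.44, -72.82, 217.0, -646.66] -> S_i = -8.20*(-2.98)^i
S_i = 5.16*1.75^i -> [5.16, 9.03, 15.8, 27.65, 48.4]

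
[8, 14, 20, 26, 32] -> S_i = 8 + 6*i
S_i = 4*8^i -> [4, 32, 256, 2048, 16384]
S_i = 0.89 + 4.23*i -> [0.89, 5.12, 9.35, 13.58, 17.81]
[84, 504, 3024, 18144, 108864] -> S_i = 84*6^i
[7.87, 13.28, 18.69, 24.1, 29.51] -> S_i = 7.87 + 5.41*i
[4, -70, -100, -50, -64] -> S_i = Random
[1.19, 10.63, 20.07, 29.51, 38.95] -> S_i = 1.19 + 9.44*i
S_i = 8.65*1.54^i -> [8.65, 13.32, 20.51, 31.59, 48.65]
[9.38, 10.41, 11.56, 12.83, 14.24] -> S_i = 9.38*1.11^i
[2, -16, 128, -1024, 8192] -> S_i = 2*-8^i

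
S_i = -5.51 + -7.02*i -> [-5.51, -12.53, -19.55, -26.57, -33.59]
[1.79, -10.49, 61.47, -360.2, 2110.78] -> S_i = 1.79*(-5.86)^i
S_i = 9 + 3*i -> [9, 12, 15, 18, 21]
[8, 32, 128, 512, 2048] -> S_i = 8*4^i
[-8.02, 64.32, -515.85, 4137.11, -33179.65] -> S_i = -8.02*(-8.02)^i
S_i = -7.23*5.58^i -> [-7.23, -40.34, -225.12, -1256.15, -7009.31]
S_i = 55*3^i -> [55, 165, 495, 1485, 4455]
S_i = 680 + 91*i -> [680, 771, 862, 953, 1044]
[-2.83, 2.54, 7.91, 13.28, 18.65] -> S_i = -2.83 + 5.37*i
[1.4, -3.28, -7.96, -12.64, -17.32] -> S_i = 1.40 + -4.68*i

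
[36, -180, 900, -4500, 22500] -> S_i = 36*-5^i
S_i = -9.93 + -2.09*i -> [-9.93, -12.02, -14.11, -16.2, -18.29]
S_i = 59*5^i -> [59, 295, 1475, 7375, 36875]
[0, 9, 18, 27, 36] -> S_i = 0 + 9*i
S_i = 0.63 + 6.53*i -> [0.63, 7.16, 13.69, 20.22, 26.75]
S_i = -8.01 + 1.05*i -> [-8.01, -6.96, -5.91, -4.86, -3.81]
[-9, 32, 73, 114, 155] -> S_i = -9 + 41*i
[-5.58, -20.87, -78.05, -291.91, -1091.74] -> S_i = -5.58*3.74^i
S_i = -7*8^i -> [-7, -56, -448, -3584, -28672]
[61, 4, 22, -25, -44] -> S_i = Random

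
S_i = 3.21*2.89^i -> [3.21, 9.28, 26.81, 77.48, 223.92]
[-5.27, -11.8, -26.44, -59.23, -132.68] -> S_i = -5.27*2.24^i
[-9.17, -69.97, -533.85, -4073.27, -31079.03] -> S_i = -9.17*7.63^i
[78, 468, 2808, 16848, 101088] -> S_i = 78*6^i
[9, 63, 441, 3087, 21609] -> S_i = 9*7^i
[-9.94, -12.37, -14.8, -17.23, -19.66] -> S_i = -9.94 + -2.43*i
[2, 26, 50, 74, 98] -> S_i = 2 + 24*i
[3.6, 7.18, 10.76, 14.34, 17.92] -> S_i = 3.60 + 3.58*i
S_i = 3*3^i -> [3, 9, 27, 81, 243]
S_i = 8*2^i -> [8, 16, 32, 64, 128]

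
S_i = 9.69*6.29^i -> [9.69, 60.95, 383.38, 2411.44, 15167.93]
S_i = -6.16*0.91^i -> [-6.16, -5.61, -5.1, -4.64, -4.22]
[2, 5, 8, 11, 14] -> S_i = 2 + 3*i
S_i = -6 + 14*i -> [-6, 8, 22, 36, 50]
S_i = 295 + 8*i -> [295, 303, 311, 319, 327]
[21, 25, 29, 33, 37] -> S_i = 21 + 4*i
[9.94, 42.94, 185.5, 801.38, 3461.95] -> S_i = 9.94*4.32^i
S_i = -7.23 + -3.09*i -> [-7.23, -10.32, -13.41, -16.5, -19.59]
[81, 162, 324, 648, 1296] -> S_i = 81*2^i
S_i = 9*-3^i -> [9, -27, 81, -243, 729]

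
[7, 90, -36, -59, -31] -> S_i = Random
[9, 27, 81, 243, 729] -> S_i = 9*3^i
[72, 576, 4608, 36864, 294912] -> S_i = 72*8^i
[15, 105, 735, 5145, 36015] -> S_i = 15*7^i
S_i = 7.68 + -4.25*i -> [7.68, 3.43, -0.82, -5.07, -9.32]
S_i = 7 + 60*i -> [7, 67, 127, 187, 247]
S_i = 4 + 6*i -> [4, 10, 16, 22, 28]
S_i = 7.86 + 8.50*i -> [7.86, 16.36, 24.86, 33.36, 41.86]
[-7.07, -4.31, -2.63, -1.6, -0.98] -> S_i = -7.07*0.61^i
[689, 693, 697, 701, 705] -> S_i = 689 + 4*i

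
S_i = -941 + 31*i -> [-941, -910, -879, -848, -817]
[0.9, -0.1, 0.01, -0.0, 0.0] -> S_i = 0.90*(-0.11)^i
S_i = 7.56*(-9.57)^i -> [7.56, -72.35, 692.38, -6626.09, 63411.72]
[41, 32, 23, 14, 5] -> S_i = 41 + -9*i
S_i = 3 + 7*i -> [3, 10, 17, 24, 31]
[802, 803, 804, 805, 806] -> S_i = 802 + 1*i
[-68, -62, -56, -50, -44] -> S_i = -68 + 6*i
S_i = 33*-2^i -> [33, -66, 132, -264, 528]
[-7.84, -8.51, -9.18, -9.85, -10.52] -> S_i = -7.84 + -0.67*i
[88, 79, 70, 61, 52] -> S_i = 88 + -9*i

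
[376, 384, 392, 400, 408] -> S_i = 376 + 8*i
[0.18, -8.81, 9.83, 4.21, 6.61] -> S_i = Random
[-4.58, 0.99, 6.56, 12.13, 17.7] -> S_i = -4.58 + 5.57*i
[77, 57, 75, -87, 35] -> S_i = Random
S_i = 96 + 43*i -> [96, 139, 182, 225, 268]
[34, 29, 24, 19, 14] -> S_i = 34 + -5*i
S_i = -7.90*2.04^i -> [-7.9, -16.12, -32.88, -67.07, -136.82]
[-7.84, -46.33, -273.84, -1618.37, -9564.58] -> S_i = -7.84*5.91^i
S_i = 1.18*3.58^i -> [1.18, 4.22, 15.12, 54.14, 193.83]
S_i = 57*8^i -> [57, 456, 3648, 29184, 233472]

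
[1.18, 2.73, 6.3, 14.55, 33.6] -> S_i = 1.18*2.31^i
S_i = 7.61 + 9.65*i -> [7.61, 17.26, 26.91, 36.56, 46.21]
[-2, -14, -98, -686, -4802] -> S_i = -2*7^i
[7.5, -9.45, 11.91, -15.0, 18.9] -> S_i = 7.50*(-1.26)^i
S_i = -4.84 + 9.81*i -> [-4.84, 4.97, 14.78, 24.59, 34.4]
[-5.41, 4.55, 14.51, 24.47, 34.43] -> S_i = -5.41 + 9.96*i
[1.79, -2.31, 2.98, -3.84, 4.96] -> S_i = 1.79*(-1.29)^i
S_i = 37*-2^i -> [37, -74, 148, -296, 592]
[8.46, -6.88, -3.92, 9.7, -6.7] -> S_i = Random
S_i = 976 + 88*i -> [976, 1064, 1152, 1240, 1328]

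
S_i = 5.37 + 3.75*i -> [5.37, 9.12, 12.87, 16.62, 20.37]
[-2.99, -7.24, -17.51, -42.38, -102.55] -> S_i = -2.99*2.42^i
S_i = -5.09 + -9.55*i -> [-5.09, -14.64, -24.19, -33.74, -43.29]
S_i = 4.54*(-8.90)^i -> [4.54, -40.41, 359.61, -3200.56, 28484.98]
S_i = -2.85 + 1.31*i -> [-2.85, -1.54, -0.23, 1.08, 2.39]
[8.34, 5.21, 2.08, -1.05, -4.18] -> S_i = 8.34 + -3.13*i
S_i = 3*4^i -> [3, 12, 48, 192, 768]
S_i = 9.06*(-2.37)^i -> [9.06, -21.47, 50.89, -120.61, 285.84]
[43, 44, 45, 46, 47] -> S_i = 43 + 1*i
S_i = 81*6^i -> [81, 486, 2916, 17496, 104976]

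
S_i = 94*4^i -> [94, 376, 1504, 6016, 24064]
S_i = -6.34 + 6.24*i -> [-6.34, -0.1, 6.14, 12.38, 18.62]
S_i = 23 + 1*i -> [23, 24, 25, 26, 27]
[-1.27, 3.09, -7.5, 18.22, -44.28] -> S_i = -1.27*(-2.43)^i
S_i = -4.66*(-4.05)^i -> [-4.66, 18.87, -76.44, 309.56, -1253.74]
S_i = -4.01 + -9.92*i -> [-4.01, -13.93, -23.85, -33.77, -43.69]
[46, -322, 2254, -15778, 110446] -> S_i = 46*-7^i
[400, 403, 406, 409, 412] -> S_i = 400 + 3*i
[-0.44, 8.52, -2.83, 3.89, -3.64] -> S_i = Random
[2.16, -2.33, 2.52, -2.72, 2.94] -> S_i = 2.16*(-1.08)^i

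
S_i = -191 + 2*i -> [-191, -189, -187, -185, -183]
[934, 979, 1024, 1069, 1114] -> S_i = 934 + 45*i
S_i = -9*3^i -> [-9, -27, -81, -243, -729]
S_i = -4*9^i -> [-4, -36, -324, -2916, -26244]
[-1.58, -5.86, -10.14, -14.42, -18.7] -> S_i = -1.58 + -4.28*i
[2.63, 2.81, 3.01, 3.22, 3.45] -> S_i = 2.63*1.07^i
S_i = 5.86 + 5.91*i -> [5.86, 11.77, 17.68, 23.59, 29.5]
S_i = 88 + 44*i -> [88, 132, 176, 220, 264]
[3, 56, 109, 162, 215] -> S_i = 3 + 53*i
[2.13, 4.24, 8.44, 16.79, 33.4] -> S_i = 2.13*1.99^i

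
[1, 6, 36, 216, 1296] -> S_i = 1*6^i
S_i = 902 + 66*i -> [902, 968, 1034, 1100, 1166]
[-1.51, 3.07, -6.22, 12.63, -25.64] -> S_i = -1.51*(-2.03)^i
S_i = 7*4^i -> [7, 28, 112, 448, 1792]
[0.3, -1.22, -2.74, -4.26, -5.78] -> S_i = 0.30 + -1.52*i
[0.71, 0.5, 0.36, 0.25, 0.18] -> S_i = 0.71*0.71^i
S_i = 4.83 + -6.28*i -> [4.83, -1.45, -7.73, -14.01, -20.29]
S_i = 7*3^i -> [7, 21, 63, 189, 567]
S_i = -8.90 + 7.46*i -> [-8.9, -1.44, 6.02, 13.48, 20.94]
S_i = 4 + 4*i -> [4, 8, 12, 16, 20]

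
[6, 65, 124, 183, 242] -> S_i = 6 + 59*i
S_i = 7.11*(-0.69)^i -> [7.11, -4.91, 3.39, -2.34, 1.61]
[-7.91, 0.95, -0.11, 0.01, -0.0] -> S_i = -7.91*(-0.12)^i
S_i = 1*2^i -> [1, 2, 4, 8, 16]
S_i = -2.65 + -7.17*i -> [-2.65, -9.82, -16.99, -24.16, -31.33]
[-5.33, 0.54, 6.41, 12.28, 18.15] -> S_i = -5.33 + 5.87*i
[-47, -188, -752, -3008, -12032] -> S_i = -47*4^i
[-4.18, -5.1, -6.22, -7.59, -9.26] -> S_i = -4.18*1.22^i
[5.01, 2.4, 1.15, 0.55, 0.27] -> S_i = 5.01*0.48^i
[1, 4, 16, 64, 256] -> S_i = 1*4^i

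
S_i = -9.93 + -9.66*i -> [-9.93, -19.59, -29.25, -38.91, -48.57]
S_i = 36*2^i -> [36, 72, 144, 288, 576]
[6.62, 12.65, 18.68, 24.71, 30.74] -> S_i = 6.62 + 6.03*i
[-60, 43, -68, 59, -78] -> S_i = Random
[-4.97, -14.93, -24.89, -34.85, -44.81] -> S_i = -4.97 + -9.96*i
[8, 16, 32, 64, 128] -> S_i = 8*2^i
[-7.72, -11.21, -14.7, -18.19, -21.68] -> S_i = -7.72 + -3.49*i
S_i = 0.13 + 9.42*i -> [0.13, 9.55, 18.97, 28.39, 37.81]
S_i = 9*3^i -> [9, 27, 81, 243, 729]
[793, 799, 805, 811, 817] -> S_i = 793 + 6*i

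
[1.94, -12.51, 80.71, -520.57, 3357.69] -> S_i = 1.94*(-6.45)^i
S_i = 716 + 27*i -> [716, 743, 770, 797, 824]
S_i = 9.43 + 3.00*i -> [9.43, 12.43, 15.43, 18.43, 21.43]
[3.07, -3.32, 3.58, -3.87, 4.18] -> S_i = 3.07*(-1.08)^i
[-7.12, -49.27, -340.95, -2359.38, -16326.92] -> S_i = -7.12*6.92^i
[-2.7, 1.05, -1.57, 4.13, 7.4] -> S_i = Random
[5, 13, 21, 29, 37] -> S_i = 5 + 8*i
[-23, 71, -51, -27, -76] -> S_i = Random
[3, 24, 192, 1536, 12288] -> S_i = 3*8^i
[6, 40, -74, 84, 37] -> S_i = Random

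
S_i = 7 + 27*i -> [7, 34, 61, 88, 115]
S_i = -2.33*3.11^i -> [-2.33, -7.25, -22.54, -70.09, -217.97]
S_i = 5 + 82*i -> [5, 87, 169, 251, 333]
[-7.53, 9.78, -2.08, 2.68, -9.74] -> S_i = Random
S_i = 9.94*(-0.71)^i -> [9.94, -7.06, 5.01, -3.56, 2.53]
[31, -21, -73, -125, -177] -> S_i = 31 + -52*i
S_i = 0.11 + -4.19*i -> [0.11, -4.08, -8.27, -12.46, -16.65]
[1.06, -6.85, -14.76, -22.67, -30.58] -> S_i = 1.06 + -7.91*i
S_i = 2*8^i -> [2, 16, 128, 1024, 8192]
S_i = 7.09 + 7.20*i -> [7.09, 14.29, 21.49, 28.69, 35.89]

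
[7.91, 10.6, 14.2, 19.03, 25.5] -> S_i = 7.91*1.34^i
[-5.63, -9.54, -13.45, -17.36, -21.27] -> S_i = -5.63 + -3.91*i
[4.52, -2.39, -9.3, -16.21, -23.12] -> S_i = 4.52 + -6.91*i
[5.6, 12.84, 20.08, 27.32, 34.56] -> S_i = 5.60 + 7.24*i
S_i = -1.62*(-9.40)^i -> [-1.62, 15.23, -143.14, 1345.55, -12648.13]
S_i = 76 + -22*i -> [76, 54, 32, 10, -12]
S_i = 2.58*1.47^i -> [2.58, 3.79, 5.58, 8.2, 12.05]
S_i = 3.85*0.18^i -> [3.85, 0.69, 0.12, 0.02, 0.0]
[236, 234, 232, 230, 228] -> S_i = 236 + -2*i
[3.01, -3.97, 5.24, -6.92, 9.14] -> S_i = 3.01*(-1.32)^i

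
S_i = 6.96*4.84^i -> [6.96, 33.69, 163.04, 789.12, 3819.36]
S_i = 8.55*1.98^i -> [8.55, 16.93, 33.52, 66.37, 131.41]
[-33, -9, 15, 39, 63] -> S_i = -33 + 24*i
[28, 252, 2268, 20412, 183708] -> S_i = 28*9^i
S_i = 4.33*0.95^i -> [4.33, 4.11, 3.91, 3.71, 3.53]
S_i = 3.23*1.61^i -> [3.23, 5.2, 8.37, 13.48, 21.7]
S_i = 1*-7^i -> [1, -7, 49, -343, 2401]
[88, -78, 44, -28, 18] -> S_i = Random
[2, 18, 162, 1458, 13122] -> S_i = 2*9^i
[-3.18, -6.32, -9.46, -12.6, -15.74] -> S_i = -3.18 + -3.14*i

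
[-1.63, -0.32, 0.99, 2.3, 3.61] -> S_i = -1.63 + 1.31*i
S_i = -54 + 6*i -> [-54, -48, -42, -36, -30]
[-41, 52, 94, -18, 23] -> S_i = Random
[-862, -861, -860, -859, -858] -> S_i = -862 + 1*i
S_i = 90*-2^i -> [90, -180, 360, -720, 1440]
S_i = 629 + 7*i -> [629, 636, 643, 650, 657]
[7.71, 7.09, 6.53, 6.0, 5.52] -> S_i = 7.71*0.92^i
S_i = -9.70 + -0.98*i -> [-9.7, -10.68, -11.66, -12.64, -13.62]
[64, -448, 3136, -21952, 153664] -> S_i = 64*-7^i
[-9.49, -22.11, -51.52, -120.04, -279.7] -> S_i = -9.49*2.33^i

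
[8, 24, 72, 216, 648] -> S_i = 8*3^i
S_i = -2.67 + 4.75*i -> [-2.67, 2.08, 6.83, 11.58, 16.33]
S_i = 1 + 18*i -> [1, 19, 37, 55, 73]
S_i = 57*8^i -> [57, 456, 3648, 29184, 233472]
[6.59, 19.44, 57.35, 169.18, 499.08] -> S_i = 6.59*2.95^i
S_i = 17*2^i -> [17, 34, 68, 136, 272]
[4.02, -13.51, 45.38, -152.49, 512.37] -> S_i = 4.02*(-3.36)^i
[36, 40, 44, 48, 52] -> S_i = 36 + 4*i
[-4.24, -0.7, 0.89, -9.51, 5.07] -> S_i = Random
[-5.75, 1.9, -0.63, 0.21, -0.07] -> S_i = -5.75*(-0.33)^i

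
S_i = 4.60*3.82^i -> [4.6, 17.57, 67.13, 256.42, 979.52]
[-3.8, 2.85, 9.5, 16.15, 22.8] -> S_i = -3.80 + 6.65*i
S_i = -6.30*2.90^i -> [-6.3, -18.27, -52.98, -153.65, -445.59]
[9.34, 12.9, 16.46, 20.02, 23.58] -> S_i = 9.34 + 3.56*i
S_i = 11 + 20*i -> [11, 31, 51, 71, 91]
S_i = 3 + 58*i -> [3, 61, 119, 177, 235]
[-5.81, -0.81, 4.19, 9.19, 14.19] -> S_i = -5.81 + 5.00*i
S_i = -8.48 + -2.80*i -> [-8.48, -11.28, -14.08, -16.88, -19.68]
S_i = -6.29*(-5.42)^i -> [-6.29, 34.09, -184.78, 1001.49, -5428.1]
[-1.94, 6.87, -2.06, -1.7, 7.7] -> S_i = Random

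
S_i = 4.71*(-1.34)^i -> [4.71, -6.31, 8.46, -11.33, 15.19]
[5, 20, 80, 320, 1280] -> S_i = 5*4^i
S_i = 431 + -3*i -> [431, 428, 425, 422, 419]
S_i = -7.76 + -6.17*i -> [-7.76, -13.93, -20.1, -26.27, -32.44]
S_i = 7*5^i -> [7, 35, 175, 875, 4375]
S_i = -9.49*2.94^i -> [-9.49, -27.9, -82.03, -241.16, -709.02]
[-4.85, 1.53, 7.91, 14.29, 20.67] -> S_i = -4.85 + 6.38*i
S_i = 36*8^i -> [36, 288, 2304, 18432, 147456]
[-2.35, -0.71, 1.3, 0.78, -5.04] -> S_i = Random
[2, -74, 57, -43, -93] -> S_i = Random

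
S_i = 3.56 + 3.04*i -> [3.56, 6.6, 9.64, 12.68, 15.72]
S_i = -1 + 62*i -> [-1, 61, 123, 185, 247]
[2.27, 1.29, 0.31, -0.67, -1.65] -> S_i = 2.27 + -0.98*i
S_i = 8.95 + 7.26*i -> [8.95, 16.21, 23.47, 30.73, 37.99]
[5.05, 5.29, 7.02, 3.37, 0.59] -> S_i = Random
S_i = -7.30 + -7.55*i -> [-7.3, -14.85, -22.4, -29.95, -37.5]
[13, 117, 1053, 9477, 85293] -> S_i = 13*9^i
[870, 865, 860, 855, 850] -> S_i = 870 + -5*i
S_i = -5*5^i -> [-5, -25, -125, -625, -3125]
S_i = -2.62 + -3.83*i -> [-2.62, -6.45, -10.28, -14.11, -17.94]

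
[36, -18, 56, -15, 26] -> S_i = Random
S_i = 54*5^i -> [54, 270, 1350, 6750, 33750]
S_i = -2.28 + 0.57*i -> [-2.28, -1.71, -1.14, -0.57, 0.0]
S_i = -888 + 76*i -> [-888, -812, -736, -660, -584]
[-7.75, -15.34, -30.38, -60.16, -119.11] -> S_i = -7.75*1.98^i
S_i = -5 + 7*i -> [-5, 2, 9, 16, 23]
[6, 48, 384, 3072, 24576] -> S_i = 6*8^i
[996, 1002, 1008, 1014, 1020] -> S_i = 996 + 6*i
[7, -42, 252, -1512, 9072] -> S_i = 7*-6^i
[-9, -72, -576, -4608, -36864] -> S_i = -9*8^i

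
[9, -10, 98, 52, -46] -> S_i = Random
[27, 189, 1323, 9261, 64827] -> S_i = 27*7^i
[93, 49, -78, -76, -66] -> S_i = Random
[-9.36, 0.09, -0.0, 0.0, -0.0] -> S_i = -9.36*(-0.01)^i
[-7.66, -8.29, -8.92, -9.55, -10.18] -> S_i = -7.66 + -0.63*i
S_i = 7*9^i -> [7, 63, 567, 5103, 45927]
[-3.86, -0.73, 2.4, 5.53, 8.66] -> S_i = -3.86 + 3.13*i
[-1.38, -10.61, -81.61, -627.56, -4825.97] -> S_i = -1.38*7.69^i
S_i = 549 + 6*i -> [549, 555, 561, 567, 573]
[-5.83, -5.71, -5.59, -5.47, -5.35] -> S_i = -5.83 + 0.12*i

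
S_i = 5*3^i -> [5, 15, 45, 135, 405]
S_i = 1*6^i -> [1, 6, 36, 216, 1296]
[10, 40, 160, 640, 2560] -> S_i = 10*4^i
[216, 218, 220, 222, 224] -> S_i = 216 + 2*i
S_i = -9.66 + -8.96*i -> [-9.66, -18.62, -27.58, -36.54, -45.5]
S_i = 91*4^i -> [91, 364, 1456, 5824, 23296]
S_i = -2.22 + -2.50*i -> [-2.22, -4.72, -7.22, -9.72, -12.22]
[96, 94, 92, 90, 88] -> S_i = 96 + -2*i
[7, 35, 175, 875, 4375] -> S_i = 7*5^i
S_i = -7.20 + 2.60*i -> [-7.2, -4.6, -2.0, 0.6, 3.2]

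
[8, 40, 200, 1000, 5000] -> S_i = 8*5^i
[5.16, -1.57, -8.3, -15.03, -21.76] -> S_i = 5.16 + -6.73*i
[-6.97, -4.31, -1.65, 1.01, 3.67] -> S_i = -6.97 + 2.66*i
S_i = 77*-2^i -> [77, -154, 308, -616, 1232]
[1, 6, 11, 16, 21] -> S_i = 1 + 5*i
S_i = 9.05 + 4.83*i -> [9.05, 13.88, 18.71, 23.54, 28.37]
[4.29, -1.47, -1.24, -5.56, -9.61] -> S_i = Random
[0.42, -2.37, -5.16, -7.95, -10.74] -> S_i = 0.42 + -2.79*i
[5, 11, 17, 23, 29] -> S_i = 5 + 6*i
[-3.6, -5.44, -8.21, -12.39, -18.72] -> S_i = -3.60*1.51^i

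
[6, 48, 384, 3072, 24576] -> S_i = 6*8^i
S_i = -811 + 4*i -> [-811, -807, -803, -799, -795]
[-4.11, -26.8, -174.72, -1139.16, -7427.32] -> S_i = -4.11*6.52^i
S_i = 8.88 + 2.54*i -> [8.88, 11.42, 13.96, 16.5, 19.04]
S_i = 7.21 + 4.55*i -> [7.21, 11.76, 16.31, 20.86, 25.41]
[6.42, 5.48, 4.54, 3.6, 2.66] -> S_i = 6.42 + -0.94*i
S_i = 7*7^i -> [7, 49, 343, 2401, 16807]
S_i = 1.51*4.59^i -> [1.51, 6.93, 31.81, 146.02, 670.24]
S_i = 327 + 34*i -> [327, 361, 395, 429, 463]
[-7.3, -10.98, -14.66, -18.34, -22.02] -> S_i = -7.30 + -3.68*i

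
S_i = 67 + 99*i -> [67, 166, 265, 364, 463]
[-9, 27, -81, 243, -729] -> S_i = -9*-3^i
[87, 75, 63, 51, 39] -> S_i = 87 + -12*i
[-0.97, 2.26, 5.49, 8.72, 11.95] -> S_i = -0.97 + 3.23*i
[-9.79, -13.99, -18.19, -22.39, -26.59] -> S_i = -9.79 + -4.20*i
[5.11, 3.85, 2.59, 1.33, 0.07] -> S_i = 5.11 + -1.26*i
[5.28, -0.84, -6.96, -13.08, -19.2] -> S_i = 5.28 + -6.12*i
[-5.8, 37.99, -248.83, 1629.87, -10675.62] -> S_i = -5.80*(-6.55)^i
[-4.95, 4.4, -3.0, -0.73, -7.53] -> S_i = Random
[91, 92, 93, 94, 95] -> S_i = 91 + 1*i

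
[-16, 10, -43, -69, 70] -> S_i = Random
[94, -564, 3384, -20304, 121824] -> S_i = 94*-6^i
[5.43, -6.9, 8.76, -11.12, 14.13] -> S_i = 5.43*(-1.27)^i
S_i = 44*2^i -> [44, 88, 176, 352, 704]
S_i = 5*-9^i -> [5, -45, 405, -3645, 32805]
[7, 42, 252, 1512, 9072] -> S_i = 7*6^i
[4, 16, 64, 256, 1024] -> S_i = 4*4^i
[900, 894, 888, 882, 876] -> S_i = 900 + -6*i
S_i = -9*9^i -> [-9, -81, -729, -6561, -59049]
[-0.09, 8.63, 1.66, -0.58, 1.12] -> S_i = Random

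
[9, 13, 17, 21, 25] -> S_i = 9 + 4*i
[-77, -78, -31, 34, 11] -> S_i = Random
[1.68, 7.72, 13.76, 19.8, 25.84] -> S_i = 1.68 + 6.04*i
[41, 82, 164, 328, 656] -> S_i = 41*2^i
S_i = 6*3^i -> [6, 18, 54, 162, 486]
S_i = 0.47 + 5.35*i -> [0.47, 5.82, 11.17, 16.52, 21.87]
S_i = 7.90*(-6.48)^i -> [7.9, -51.19, 331.72, -2149.57, 13929.23]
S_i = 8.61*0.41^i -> [8.61, 3.53, 1.45, 0.59, 0.24]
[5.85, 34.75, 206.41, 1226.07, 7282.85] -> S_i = 5.85*5.94^i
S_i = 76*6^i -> [76, 456, 2736, 16416, 98496]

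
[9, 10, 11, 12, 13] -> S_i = 9 + 1*i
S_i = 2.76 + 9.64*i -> [2.76, 12.4, 22.04, 31.68, 41.32]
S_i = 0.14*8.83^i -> [0.14, 1.24, 10.92, 96.39, 851.08]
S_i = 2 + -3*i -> [2, -1, -4, -7, -10]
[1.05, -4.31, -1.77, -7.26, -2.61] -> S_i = Random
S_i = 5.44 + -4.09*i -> [5.44, 1.35, -2.74, -6.83, -10.92]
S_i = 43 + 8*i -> [43, 51, 59, 67, 75]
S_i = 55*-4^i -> [55, -220, 880, -3520, 14080]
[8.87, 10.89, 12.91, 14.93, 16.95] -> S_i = 8.87 + 2.02*i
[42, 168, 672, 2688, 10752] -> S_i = 42*4^i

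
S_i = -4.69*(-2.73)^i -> [-4.69, 12.8, -34.95, 95.42, -260.51]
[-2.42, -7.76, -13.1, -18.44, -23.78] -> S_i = -2.42 + -5.34*i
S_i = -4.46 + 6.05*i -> [-4.46, 1.59, 7.64, 13.69, 19.74]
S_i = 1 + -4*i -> [1, -3, -7, -11, -15]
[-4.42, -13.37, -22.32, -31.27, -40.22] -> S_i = -4.42 + -8.95*i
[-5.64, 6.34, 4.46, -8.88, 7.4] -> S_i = Random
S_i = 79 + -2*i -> [79, 77, 75, 73, 71]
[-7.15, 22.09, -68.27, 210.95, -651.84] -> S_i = -7.15*(-3.09)^i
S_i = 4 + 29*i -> [4, 33, 62, 91, 120]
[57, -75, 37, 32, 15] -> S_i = Random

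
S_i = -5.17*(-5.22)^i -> [-5.17, 26.99, -140.87, 735.36, -3838.6]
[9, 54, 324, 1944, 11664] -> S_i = 9*6^i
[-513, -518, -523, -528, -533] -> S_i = -513 + -5*i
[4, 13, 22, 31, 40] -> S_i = 4 + 9*i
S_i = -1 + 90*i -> [-1, 89, 179, 269, 359]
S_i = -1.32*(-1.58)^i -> [-1.32, 2.09, -3.3, 5.21, -8.23]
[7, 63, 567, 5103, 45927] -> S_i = 7*9^i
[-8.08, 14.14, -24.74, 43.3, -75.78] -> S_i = -8.08*(-1.75)^i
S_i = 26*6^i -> [26, 156, 936, 5616, 33696]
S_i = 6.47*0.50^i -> [6.47, 3.24, 1.62, 0.81, 0.4]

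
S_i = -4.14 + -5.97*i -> [-4.14, -10.11, -16.08, -22.05, -28.02]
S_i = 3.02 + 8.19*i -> [3.02, 11.21, 19.4, 27.59, 35.78]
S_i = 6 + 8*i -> [6, 14, 22, 30, 38]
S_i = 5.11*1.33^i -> [5.11, 6.8, 9.04, 12.02, 15.99]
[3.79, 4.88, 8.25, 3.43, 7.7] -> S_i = Random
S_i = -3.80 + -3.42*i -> [-3.8, -7.22, -10.64, -14.06, -17.48]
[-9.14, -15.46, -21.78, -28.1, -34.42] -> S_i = -9.14 + -6.32*i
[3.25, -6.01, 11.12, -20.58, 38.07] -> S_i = 3.25*(-1.85)^i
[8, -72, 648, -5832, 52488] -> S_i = 8*-9^i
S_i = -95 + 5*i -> [-95, -90, -85, -80, -75]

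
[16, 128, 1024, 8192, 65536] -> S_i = 16*8^i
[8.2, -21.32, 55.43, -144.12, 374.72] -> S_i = 8.20*(-2.60)^i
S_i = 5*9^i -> [5, 45, 405, 3645, 32805]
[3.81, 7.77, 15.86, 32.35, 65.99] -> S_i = 3.81*2.04^i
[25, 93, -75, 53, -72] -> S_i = Random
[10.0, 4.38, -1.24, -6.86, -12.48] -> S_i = 10.00 + -5.62*i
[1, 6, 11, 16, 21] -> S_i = 1 + 5*i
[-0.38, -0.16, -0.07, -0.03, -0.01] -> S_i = -0.38*0.43^i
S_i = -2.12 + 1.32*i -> [-2.12, -0.8, 0.52, 1.84, 3.16]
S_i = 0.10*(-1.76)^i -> [0.1, -0.18, 0.31, -0.55, 0.96]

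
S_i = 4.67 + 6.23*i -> [4.67, 10.9, 17.13, 23.36, 29.59]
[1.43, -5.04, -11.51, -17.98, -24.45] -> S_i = 1.43 + -6.47*i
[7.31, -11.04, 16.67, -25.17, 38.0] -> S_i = 7.31*(-1.51)^i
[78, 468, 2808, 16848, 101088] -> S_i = 78*6^i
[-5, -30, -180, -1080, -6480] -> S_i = -5*6^i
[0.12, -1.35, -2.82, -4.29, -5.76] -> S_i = 0.12 + -1.47*i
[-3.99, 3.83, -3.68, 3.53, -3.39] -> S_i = -3.99*(-0.96)^i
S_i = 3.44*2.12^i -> [3.44, 7.29, 15.46, 32.78, 69.49]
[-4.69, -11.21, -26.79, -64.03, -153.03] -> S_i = -4.69*2.39^i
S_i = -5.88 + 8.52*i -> [-5.88, 2.64, 11.16, 19.68, 28.2]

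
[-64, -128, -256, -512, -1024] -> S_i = -64*2^i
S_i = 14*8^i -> [14, 112, 896, 7168, 57344]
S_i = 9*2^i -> [9, 18, 36, 72, 144]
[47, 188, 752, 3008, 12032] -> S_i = 47*4^i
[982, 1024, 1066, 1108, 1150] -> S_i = 982 + 42*i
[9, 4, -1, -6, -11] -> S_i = 9 + -5*i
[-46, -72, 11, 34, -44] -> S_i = Random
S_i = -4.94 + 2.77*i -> [-4.94, -2.17, 0.6, 3.37, 6.14]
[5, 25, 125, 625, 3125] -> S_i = 5*5^i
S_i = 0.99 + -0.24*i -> [0.99, 0.75, 0.51, 0.27, 0.03]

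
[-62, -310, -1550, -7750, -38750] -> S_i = -62*5^i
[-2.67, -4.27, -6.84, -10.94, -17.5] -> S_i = -2.67*1.60^i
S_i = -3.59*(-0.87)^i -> [-3.59, 3.12, -2.72, 2.36, -2.06]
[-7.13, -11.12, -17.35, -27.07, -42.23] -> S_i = -7.13*1.56^i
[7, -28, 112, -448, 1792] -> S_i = 7*-4^i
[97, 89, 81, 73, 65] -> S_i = 97 + -8*i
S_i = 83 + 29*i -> [83, 112, 141, 170, 199]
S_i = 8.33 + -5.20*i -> [8.33, 3.13, -2.07, -7.27, -12.47]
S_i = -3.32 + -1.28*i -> [-3.32, -4.6, -5.88, -7.16, -8.44]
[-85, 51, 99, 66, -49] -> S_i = Random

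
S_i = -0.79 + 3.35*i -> [-0.79, 2.56, 5.91, 9.26, 12.61]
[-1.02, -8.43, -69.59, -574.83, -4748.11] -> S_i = -1.02*8.26^i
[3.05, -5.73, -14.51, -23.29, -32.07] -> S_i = 3.05 + -8.78*i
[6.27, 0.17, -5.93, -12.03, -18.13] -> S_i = 6.27 + -6.10*i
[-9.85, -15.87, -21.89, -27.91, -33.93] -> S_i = -9.85 + -6.02*i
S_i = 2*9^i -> [2, 18, 162, 1458, 13122]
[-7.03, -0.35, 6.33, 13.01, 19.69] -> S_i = -7.03 + 6.68*i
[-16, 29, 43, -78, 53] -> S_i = Random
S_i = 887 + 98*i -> [887, 985, 1083, 1181, 1279]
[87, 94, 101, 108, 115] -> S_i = 87 + 7*i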